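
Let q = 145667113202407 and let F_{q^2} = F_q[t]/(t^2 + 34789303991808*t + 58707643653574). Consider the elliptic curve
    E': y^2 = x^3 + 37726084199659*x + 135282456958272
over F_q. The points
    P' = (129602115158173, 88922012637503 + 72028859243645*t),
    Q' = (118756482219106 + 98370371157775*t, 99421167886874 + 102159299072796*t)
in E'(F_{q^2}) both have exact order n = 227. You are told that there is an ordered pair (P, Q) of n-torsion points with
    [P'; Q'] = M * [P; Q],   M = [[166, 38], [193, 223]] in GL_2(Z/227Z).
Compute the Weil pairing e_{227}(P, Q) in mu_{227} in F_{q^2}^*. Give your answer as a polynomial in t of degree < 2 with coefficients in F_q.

The 227-Weil pairing on E[227] over F_{145667113202407} is alternating-bilinear: e_{227}(P',Q') = e_{227}(P,Q)^det(M).
So e_{227}(P,Q) = e_{227}(P',Q')^{197}, since 174*197 = 1 mod 227.
Double-and-add over 11100011: 8-1 doublings, 5-1 additions; each step l_{T,T}/v_{2T} or l_{T,P'}/v at Q'+S for random S.
e_{227}(P',Q') = 69204222287695 + 51470356903436*t.
Finally e_{227}(P,Q) = 78605500416024 + 81578794472876*t.

78605500416024 + 81578794472876*t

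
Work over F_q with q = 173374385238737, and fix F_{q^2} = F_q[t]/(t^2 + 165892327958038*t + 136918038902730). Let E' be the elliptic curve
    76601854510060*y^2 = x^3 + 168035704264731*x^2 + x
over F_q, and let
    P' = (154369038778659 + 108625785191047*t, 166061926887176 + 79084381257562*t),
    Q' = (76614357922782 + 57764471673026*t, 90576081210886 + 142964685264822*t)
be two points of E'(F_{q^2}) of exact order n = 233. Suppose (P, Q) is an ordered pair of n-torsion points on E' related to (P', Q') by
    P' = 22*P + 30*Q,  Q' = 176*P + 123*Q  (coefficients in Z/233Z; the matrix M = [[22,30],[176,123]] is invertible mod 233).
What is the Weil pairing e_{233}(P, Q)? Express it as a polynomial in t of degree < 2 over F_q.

156233471283337 + 9148826204608*t

The 233-Weil pairing on E[233] over F_{173374385238737} is alternating-bilinear: e_{233}(P',Q') = e_{233}(P,Q)^det(M).
22*123 - 30*176 = -2574; reduced mod 233: det = 222, inverse 127.
Undo Montgomery via alpha=37731106777259, beta=16648394132223: (a',b')=(45033367052615,0) over F_{173374385238737}.
8-bit Miller (11101001) on E'/F_{173374385238737} with a'=45033367052615, b'=0: accumulate tangent/chord ratios at Q'+S and P'+S'.
The quotient is 66203005465931 + 64610960762148*t.
e_{233}(P,Q) = (66203005465931 + 64610960762148*t)^{127} = 156233471283337 + 9148826204608*t.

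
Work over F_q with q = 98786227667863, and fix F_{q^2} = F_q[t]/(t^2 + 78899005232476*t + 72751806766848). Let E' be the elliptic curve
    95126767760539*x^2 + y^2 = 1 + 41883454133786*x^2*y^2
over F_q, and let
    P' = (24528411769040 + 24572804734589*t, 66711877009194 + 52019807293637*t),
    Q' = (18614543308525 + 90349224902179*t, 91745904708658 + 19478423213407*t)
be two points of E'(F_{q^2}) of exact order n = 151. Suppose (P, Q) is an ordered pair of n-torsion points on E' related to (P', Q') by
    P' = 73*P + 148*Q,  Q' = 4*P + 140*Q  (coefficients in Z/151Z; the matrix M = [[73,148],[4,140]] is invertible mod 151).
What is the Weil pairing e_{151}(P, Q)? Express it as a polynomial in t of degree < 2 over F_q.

32039436387916 + 69902795848864*t

e_{151}(aP+bQ,cP+dQ) = e_{151}(P,Q)^(ad-bc); with (a,b,c,d)=(73,148,4,140) this gives the det-151 law.
det M = 73*140 - 148*4 = 9628 = 115 (mod 151); 115^{-1} = 130 (mod 151).
Map (x,y)_Ed via u=(1+y)/(1-y), v=(1+y)/((1-y)x) to Montgomery A=30663874439936,B=32694388978570; then to (a',b')=(61939199588867,32769774714058).
Run Miller on y^2=x^3+61939199588867*x+32769774714058 over F_{98786227667863}: ladder 10010111 (8 bits); e = f_P(D_Q)/f_Q(D_P).
Result: e(P',Q') = 36257641314924 + 39525828557542*t.
Raise to 130: e(P,Q) = 32039436387916 + 69902795848864*t in mu_{151}.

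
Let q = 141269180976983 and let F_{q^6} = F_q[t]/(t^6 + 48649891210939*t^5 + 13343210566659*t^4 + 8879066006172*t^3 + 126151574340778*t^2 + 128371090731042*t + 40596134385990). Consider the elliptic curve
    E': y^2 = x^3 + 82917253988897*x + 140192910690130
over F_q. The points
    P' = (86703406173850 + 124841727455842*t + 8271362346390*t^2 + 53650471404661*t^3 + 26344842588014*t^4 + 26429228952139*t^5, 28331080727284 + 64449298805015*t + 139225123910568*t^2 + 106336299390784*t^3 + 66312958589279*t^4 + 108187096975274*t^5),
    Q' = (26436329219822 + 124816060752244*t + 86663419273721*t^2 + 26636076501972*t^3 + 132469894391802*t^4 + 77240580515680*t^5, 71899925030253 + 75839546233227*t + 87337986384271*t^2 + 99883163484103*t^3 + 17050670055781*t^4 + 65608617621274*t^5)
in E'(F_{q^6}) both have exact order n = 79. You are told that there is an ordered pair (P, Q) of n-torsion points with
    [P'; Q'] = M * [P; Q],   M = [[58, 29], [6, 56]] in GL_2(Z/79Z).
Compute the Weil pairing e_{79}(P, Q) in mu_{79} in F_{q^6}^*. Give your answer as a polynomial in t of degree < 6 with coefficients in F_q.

e_{79}(aP+bQ,cP+dQ) = e_{79}(P,Q)^(ad-bc); with (a,b,c,d)=(58,29,6,56) this gives the det-79 law.
Inverting 72 mod 79: 45. Thus e_{79}(P,Q) = e(P',Q')^{45}.
Build f_{79,P'} and f_{79,Q'} via the 7-bit ladder of 79=1001111_2; evaluate at shifted divisors; quotient in F_{141269180976983^6}.
f_P(D_Q)/f_Q(D_P) = 40978673103652 + 93005162647291*t + 26860408733790*t^2 + 24164786415744*t^3 + 117517980367754*t^4 + 74969344344122*t^5.
e_{79}(P,Q) = (40978673103652 + 93005162647291*t + 26860408733790*t^2 + 24164786415744*t^3 + 117517980367754*t^4 + 74969344344122*t^5)^{45} = 59345192514284 + 56235556451795*t + 54390984668736*t^2 + 60298047391727*t^3 + 115911864272246*t^4 + 104514100325850*t^5.

59345192514284 + 56235556451795*t + 54390984668736*t^2 + 60298047391727*t^3 + 115911864272246*t^4 + 104514100325850*t^5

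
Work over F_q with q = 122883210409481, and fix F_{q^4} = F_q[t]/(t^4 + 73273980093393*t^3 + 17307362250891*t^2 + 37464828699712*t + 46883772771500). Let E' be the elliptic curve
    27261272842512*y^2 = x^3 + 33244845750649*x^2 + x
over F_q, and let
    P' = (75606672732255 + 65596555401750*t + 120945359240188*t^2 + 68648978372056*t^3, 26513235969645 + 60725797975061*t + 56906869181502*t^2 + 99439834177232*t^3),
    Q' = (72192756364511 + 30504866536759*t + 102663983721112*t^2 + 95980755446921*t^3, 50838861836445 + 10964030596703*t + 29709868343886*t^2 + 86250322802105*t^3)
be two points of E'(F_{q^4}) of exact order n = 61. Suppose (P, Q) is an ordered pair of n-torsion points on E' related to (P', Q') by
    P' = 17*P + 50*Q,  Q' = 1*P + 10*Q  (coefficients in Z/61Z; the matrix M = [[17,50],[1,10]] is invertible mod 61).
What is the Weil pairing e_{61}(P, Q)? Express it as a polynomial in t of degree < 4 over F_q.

e_{61} is bilinear + alternating on E[61], so e_{61}(17*P + 50*Q, 1*P + 10*Q) = e_{61}(P,Q)^(17*10-50*1).
det M = 17*10 - 50*1 = 120 = 59 (mod 61); 59^{-1} = 30 (mod 61).
Montgomery->Weierstrass: x_W = 39756228152624*x+74151350805482, y_W=39756228152624*y on F_{122883210409481}; lands on y^2=x^3+64840271674270*x+56809828115577.
6-bit Miller (111101) on E'/F_{122883210409481} with a'=64840271674270, b'=56809828115577: accumulate tangent/chord ratios at Q'+S and P'+S'.
Miller gives e_{61}(P',Q') = 25005569201422 + 88871625956529*t + 68695159547625*t^2 + 48277814884030*t^3 in F_{122883210409481^4}.
Hence e(P,Q) = 66914840691064 + 91979396881016*t + 59339339274187*t^2 + 56211505750500*t^3 in F_{122883210409481^4}^*.

66914840691064 + 91979396881016*t + 59339339274187*t^2 + 56211505750500*t^3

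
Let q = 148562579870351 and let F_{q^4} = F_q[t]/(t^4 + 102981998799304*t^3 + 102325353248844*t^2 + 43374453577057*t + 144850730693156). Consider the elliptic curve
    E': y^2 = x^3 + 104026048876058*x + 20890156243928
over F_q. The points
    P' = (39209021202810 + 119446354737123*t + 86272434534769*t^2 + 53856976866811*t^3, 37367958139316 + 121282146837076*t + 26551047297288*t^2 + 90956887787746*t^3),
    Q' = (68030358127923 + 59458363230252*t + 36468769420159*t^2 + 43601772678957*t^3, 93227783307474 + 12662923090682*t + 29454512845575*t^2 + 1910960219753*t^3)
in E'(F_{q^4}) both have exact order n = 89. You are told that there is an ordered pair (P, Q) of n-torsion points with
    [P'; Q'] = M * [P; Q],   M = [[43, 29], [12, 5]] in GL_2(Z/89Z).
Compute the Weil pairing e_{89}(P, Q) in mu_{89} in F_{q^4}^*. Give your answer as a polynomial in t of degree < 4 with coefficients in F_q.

e_{89}(aP+bQ,cP+dQ) = e_{89}(P,Q)^(ad-bc); with (a,b,c,d)=(43,29,12,5) this gives the det-89 law.
Hence e(P,Q) = e(P',Q')^{2} where 2 = 45^{-1} mod 89.
Double-and-add over 1011001: 7-1 doublings, 4-1 additions; each step l_{T,T}/v_{2T} or l_{T,P'}/v at Q'+S for random S.
Result: e(P',Q') = 7261292833596 + 1625817583165*t + 30192552570626*t^2 + 20021775453922*t^3.
(7261292833596 + 1625817583165*t + 30192552570626*t^2 + 20021775453922*t^3)^{2} mod (148562579870351,f) = 94433681681810 + 26413259368818*t + 80299514250807*t^2 + 95965342619756*t^3.

94433681681810 + 26413259368818*t + 80299514250807*t^2 + 95965342619756*t^3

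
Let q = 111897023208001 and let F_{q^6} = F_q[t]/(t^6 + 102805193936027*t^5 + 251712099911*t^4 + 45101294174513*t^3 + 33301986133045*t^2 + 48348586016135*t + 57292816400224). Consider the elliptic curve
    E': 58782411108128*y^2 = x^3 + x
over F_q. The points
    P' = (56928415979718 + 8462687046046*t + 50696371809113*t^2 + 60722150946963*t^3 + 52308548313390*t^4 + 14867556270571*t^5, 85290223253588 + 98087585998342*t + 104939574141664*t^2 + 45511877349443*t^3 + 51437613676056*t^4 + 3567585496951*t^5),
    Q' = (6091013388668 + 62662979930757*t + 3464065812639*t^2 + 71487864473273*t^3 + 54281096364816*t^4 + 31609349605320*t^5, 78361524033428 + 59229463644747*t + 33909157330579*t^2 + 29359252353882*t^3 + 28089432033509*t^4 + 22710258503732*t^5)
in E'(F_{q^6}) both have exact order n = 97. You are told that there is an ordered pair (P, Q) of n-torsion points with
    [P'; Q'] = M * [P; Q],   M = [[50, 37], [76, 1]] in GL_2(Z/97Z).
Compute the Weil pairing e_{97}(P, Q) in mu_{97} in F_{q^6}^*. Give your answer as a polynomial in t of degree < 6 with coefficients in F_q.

69679422443039 + 54419560040520*t + 56436844775530*t^2 + 95575260432556*t^3 + 50974720241546*t^4 + 86724712194675*t^5

e_{97} is bilinear + alternating on E[97], so e_{97}(50*P + 37*Q, 76*P + 1*Q) = e_{97}(P,Q)^(50*1-37*76).
det(M) mod 97 = 51; its inverse in (Z/97)^* is 78 (check: 51*78 mod 97 = 1).
(x,y)|->(52522644906714x,52522644906714y) sends E' to y^2=x^3+102536639070330*x.
7-bit Miller (1100001) on E'/F_{111897023208001} with a'=102536639070330, b'=0: accumulate tangent/chord ratios at Q'+S and P'+S'.
So e_{97}(P',Q') = 19284402399572 + 56384538027606*t + 29599221248728*t^2 + 78091693116536*t^3 + 59664734828159*t^4 + 15824138582746*t^5.
Raise to 78: e(P,Q) = 69679422443039 + 54419560040520*t + 56436844775530*t^2 + 95575260432556*t^3 + 50974720241546*t^4 + 86724712194675*t^5 in mu_{97}.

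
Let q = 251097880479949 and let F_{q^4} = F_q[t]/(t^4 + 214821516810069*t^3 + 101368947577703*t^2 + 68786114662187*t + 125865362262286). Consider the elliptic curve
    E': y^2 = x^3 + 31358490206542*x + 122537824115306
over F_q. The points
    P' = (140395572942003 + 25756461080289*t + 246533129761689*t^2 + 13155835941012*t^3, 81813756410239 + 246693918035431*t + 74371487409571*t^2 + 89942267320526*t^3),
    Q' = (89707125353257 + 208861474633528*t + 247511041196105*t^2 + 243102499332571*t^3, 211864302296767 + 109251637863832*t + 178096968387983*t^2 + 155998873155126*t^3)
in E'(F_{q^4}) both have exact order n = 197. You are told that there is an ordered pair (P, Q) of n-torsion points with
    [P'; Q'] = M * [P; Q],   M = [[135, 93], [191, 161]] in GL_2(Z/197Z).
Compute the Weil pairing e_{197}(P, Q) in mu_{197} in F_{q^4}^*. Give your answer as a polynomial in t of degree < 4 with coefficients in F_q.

221734907309537 + 164618384994680*t + 211892189610661*t^2 + 146122424144717*t^3

Since e_{197}(P,P)=e_{197}(Q,Q)=1 and e_{197}(Q,P)=e_{197}(P,Q)^{-1}, expanding e_{197}(135*P + 93*Q,191*P + 161*Q) leaves e(P,Q)^det(M).
det M = 135*161 - 93*191 = 3972 = 32 (mod 197); 32^{-1} = 117 (mod 197).
Miller loop for e_{197} over F_{251097880479949^4}: bits of 197 = 11000101; 7 double steps + 3 add steps, l/v at each.
Result: e(P',Q') = 118260931760697 + 235782359616514*t + 63647836795292*t^2 + 76286206517005*t^3.
e_{197}(P,Q) = (118260931760697 + 235782359616514*t + 63647836795292*t^2 + 76286206517005*t^3)^{117} = 221734907309537 + 164618384994680*t + 211892189610661*t^2 + 146122424144717*t^3.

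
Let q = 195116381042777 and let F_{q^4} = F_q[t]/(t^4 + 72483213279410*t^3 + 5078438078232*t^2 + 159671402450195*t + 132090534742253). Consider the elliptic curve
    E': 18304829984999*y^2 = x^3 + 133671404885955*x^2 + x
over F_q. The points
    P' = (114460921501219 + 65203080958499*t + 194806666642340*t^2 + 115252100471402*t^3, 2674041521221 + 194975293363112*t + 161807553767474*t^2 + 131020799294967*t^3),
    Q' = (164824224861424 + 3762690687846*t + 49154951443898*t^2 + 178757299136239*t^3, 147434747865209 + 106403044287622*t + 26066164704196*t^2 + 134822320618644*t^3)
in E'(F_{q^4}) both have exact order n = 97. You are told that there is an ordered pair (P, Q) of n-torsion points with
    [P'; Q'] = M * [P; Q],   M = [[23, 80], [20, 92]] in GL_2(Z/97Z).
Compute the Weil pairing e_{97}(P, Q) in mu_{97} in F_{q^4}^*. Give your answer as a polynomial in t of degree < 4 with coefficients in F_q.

191394185859483 + 178306720514294*t + 62007209787381*t^2 + 44579730210945*t^3

Since e_{97}(P,P)=e_{97}(Q,Q)=1 and e_{97}(Q,P)=e_{97}(P,Q)^{-1}, expanding e_{97}(23*P + 80*Q,20*P + 92*Q) leaves e(P,Q)^det(M).
det M = 23*92 - 80*20 = 516 = 31 (mod 97); 31^{-1} = 72 (mod 97).
Set x_W=74378233528670*u+127028845601606, y_W=74378233528670*v; then E': y_W^2=x_W^3+97514157630497*x_W+8623711696910.
Build f_{97,P'} and f_{97,Q'} via the 7-bit ladder of 97=1100001_2; evaluate at shifted divisors; quotient in F_{195116381042777^4}.
The quotient is 64474613641104 + 101026680058426*t + 55891073504498*t^2 + 139848372836400*t^3.
Thus e_{97}(P,Q) = 191394185859483 + 178306720514294*t + 62007209787381*t^2 + 44579730210945*t^3.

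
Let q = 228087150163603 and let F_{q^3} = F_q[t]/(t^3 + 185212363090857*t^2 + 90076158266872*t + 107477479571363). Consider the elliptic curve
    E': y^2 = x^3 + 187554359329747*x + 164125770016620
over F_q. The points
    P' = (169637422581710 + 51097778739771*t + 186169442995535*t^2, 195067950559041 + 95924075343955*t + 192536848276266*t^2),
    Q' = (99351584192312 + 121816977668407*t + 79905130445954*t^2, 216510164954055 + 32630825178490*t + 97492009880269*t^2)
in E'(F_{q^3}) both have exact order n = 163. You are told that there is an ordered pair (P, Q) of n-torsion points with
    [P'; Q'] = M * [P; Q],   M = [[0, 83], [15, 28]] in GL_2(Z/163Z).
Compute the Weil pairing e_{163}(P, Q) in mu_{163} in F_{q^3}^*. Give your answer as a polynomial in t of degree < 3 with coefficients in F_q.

225659112368650 + 195956607488683*t + 34939563673524*t^2

e_{163}(aP+bQ,cP+dQ) = e_{163}(P,Q)^(ad-bc); with (a,b,c,d)=(0,83,15,28) this gives the det-163 law.
det(M) mod 163 = 59; its inverse in (Z/163)^* is 105 (check: 59*105 mod 163 = 1).
Miller loop for e_{163} over F_{228087150163603^3}: bits of 163 = 10100011; 7 double steps + 3 add steps, l/v at each.
So e_{163}(P',Q') = 188383572322061 + 206101512765497*t + 180695869140576*t^2.
e_{163}(P,Q) = (188383572322061 + 206101512765497*t + 180695869140576*t^2)^{105} = 225659112368650 + 195956607488683*t + 34939563673524*t^2.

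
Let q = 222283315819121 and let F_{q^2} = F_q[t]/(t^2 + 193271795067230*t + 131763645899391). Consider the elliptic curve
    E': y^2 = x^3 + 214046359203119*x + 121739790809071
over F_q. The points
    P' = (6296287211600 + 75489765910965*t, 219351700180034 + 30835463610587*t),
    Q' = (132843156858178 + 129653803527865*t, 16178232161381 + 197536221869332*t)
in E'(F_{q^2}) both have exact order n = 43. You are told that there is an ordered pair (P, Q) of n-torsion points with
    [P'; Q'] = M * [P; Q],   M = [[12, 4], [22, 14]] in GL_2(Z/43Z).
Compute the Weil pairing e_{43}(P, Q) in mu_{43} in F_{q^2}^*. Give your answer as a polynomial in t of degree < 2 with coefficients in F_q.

7558045225980 + 175421056006955*t

e_{43}(aP+bQ,cP+dQ) = e_{43}(P,Q)^(ad-bc); with (a,b,c,d)=(12,4,22,14) this gives the det-43 law.
det(M) mod 43 = 37; its inverse in (Z/43)^* is 7 (check: 37*7 mod 43 = 1).
Run Miller on y^2=x^3+214046359203119*x+121739790809071 over F_{222283315819121}: ladder 101011 (6 bits); e = f_P(D_Q)/f_Q(D_P).
Result: e(P',Q') = 143669617714360 + 222262622616132*t.
Hence e(P,Q) = 7558045225980 + 175421056006955*t in F_{222283315819121^2}^*.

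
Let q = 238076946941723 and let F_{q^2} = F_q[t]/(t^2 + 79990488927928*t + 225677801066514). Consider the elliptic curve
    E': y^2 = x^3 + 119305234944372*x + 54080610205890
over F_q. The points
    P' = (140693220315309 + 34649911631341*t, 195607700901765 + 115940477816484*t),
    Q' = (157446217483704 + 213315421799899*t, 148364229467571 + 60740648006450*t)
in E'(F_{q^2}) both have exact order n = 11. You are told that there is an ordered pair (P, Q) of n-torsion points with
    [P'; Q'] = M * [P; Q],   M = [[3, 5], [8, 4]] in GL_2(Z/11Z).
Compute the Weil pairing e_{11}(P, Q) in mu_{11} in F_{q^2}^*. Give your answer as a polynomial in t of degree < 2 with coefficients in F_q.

e_{11} is bilinear + alternating on E[11], so e_{11}(3*P + 5*Q, 8*P + 4*Q) = e_{11}(P,Q)^(3*4-5*8).
So e_{11}(P,Q) = e_{11}(P',Q')^{9}, since 5*9 = 1 mod 11.
4-bit Miller (1011) on E'/F_{238076946941723} with a'=119305234944372, b'=54080610205890: accumulate tangent/chord ratios at Q'+S and P'+S'.
Miller gives e_{11}(P',Q') = 26633916601913 + 134230126161672*t in F_{238076946941723^2}.
Thus e_{11}(P,Q) = 145277455881783 + 76232034368674*t.

145277455881783 + 76232034368674*t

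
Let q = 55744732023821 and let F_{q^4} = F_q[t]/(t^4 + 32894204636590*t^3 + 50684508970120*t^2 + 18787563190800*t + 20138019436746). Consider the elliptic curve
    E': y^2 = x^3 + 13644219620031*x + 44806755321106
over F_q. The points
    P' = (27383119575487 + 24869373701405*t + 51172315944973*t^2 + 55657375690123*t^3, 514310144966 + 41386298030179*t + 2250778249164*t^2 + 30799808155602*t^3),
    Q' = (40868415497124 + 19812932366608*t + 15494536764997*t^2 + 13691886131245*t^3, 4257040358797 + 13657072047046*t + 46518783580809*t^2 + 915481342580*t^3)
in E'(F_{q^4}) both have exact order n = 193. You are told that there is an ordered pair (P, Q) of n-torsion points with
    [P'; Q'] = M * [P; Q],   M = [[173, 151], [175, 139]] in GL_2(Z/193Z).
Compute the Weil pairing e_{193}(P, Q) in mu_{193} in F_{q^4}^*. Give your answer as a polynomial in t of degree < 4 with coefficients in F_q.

e_{193} is bilinear + alternating on E[193], so e_{193}(173*P + 151*Q, 175*P + 139*Q) = e_{193}(P,Q)^(173*139-151*175).
173*139 - 151*175 = -2378; reduced mod 193: det = 131, inverse 28.
n = 193 = (11000001)_2 (8 bits, wt 3); accumulate f_{193,P'}(Q'+S)/f_{193,P'}(S) along the 7-step ladder.
Result: e(P',Q') = 18078676632024 + 49097017170677*t + 50738669371122*t^2 + 27229817235898*t^3.
Raise to 28: e(P,Q) = 43344681516029 + 18194369439248*t + 27339890065067*t^2 + 40666844945471*t^3 in mu_{193}.

43344681516029 + 18194369439248*t + 27339890065067*t^2 + 40666844945471*t^3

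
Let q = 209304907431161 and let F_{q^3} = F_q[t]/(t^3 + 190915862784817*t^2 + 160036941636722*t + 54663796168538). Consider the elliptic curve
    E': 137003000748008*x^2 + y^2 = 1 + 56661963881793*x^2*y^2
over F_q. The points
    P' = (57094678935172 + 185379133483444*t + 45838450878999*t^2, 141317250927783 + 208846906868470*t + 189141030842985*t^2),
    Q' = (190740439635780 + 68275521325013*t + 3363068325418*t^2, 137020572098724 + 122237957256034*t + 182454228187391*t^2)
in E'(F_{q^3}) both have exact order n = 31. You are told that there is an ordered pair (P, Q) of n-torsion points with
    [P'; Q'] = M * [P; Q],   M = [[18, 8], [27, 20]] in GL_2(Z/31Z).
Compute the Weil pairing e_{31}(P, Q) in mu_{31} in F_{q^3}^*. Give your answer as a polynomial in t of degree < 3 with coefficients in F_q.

Under M = [[18,8],[27,20]] in GL_2(Z/31), e_{31}(P',Q') = e_{31}(P,Q)^(18*20-8*27 mod 31).
So e_{31}(P,Q) = e_{31}(P',Q')^{14}, since 20*14 = 1 mod 31.
Edwards a_E,d_E -> Montgomery A=27462433662115,B=90305362612465 -> Weierstrass 126291694658918,151910953708515 via alpha=206698250297601,beta=72411486074344.
Run Miller on y^2=x^3+126291694658918*x+151910953708515 over F_{209304907431161}: ladder 11111 (5 bits); e = f_P(D_Q)/f_Q(D_P).
Result: e(P',Q') = 63599803367173 + 74695939923048*t + 19889988114611*t^2.
Raise to 14: e(P,Q) = 193912968019100 + 194872842859133*t + 152221224177854*t^2 in mu_{31}.

193912968019100 + 194872842859133*t + 152221224177854*t^2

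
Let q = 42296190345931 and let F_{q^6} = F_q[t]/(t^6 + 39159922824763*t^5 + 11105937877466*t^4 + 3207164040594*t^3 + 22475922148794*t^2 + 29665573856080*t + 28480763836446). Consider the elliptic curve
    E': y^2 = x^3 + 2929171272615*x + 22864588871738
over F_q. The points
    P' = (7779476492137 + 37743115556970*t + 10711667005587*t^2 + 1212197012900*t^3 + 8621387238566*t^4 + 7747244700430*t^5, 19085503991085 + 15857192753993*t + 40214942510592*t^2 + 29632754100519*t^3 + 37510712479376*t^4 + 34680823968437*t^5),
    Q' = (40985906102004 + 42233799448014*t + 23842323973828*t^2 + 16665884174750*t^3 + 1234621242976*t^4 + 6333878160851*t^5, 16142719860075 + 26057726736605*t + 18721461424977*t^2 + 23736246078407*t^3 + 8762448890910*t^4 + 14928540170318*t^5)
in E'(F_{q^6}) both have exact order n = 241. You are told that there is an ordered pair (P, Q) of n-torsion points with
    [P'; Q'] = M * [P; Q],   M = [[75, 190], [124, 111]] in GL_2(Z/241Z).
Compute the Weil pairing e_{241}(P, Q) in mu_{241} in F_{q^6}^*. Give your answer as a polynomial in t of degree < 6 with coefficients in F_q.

Under M = [[75,190],[124,111]] in GL_2(Z/241), e_{241}(P',Q') = e_{241}(P,Q)^(75*111-190*124 mod 241).
Hence e(P,Q) = e(P',Q')^{190} where 190 = 189^{-1} mod 241.
Build f_{241,P'} and f_{241,Q'} via the 8-bit ladder of 241=11110001_2; evaluate at shifted divisors; quotient in F_{42296190345931^6}.
e_{241}(P',Q') = 5698724789707 + 41574281627628*t + 27554847403440*t^2 + 31235937533856*t^3 + 26435091341205*t^4 + 29992366389087*t^5.
Hence e(P,Q) = 35850638829375 + 38703729442059*t + 25677003726605*t^2 + 37317909214567*t^3 + 23134432028910*t^4 + 18415815788301*t^5 in F_{42296190345931^6}^*.

35850638829375 + 38703729442059*t + 25677003726605*t^2 + 37317909214567*t^3 + 23134432028910*t^4 + 18415815788301*t^5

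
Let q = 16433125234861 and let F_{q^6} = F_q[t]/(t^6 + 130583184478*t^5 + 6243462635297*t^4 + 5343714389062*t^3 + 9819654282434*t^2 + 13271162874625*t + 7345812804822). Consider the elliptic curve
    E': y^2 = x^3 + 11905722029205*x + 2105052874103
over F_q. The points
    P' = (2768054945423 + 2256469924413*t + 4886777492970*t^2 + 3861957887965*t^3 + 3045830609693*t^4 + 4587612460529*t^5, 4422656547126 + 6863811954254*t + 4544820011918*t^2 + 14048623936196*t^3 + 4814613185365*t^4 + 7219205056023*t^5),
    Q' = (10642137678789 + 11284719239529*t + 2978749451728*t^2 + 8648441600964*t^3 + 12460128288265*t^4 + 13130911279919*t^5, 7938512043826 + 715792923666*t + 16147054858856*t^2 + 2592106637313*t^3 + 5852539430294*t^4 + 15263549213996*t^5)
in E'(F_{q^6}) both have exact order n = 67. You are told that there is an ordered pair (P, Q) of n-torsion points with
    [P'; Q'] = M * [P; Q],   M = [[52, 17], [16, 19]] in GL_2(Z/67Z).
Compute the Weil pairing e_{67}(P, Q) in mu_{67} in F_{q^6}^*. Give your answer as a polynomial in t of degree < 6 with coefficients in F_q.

e_{67}(aP+bQ,cP+dQ) = e_{67}(P,Q)^(ad-bc); with (a,b,c,d)=(52,17,16,19) this gives the det-67 law.
det M = 52*19 - 17*16 = 716 = 46 (mod 67); 46^{-1} = 51 (mod 67).
n = 67 = (1000011)_2 (7 bits, wt 3); accumulate f_{67,P'}(Q'+S)/f_{67,P'}(S) along the 6-step ladder.
Miller gives e_{67}(P',Q') = 11984203276689 + 1423497311873*t + 450817634317*t^2 + 7900437568561*t^3 + 13101242369665*t^4 + 3930395386143*t^5 in F_{16433125234861^6}.
Hence e(P,Q) = 8541728871927 + 10214600922240*t + 15041444537585*t^2 + 3644493726692*t^3 + 2760178041473*t^4 + 2119658591044*t^5 in F_{16433125234861^6}^*.

8541728871927 + 10214600922240*t + 15041444537585*t^2 + 3644493726692*t^3 + 2760178041473*t^4 + 2119658591044*t^5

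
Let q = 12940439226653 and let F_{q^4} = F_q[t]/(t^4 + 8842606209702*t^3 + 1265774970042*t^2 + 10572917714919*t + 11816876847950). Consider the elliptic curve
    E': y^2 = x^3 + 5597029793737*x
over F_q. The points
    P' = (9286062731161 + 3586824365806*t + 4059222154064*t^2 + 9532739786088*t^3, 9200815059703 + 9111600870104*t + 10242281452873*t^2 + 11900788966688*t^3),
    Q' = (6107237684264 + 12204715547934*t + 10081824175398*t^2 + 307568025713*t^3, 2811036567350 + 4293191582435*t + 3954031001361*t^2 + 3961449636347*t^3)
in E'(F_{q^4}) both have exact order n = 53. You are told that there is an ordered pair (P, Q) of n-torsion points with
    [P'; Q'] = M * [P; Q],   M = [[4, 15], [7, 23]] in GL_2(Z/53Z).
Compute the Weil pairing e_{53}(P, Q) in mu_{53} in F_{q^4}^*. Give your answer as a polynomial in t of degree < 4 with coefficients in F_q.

Under M = [[4,15],[7,23]] in GL_2(Z/53), e_{53}(P',Q') = e_{53}(P,Q)^(4*23-15*7 mod 53).
Hence e(P,Q) = e(P',Q')^{4} where 4 = 40^{-1} mod 53.
n = 53 = (110101)_2 (6 bits, wt 4); accumulate f_{53,P'}(Q'+S)/f_{53,P'}(S) along the 5-step ladder.
Miller gives e_{53}(P',Q') = 3568472350199 + 10062043798836*t + 8042826189009*t^2 + 5856928034408*t^3 in F_{12940439226653^4}.
Thus e_{53}(P,Q) = 11410338883042 + 1248341015957*t + 7463535082999*t^2 + 10079838697292*t^3.

11410338883042 + 1248341015957*t + 7463535082999*t^2 + 10079838697292*t^3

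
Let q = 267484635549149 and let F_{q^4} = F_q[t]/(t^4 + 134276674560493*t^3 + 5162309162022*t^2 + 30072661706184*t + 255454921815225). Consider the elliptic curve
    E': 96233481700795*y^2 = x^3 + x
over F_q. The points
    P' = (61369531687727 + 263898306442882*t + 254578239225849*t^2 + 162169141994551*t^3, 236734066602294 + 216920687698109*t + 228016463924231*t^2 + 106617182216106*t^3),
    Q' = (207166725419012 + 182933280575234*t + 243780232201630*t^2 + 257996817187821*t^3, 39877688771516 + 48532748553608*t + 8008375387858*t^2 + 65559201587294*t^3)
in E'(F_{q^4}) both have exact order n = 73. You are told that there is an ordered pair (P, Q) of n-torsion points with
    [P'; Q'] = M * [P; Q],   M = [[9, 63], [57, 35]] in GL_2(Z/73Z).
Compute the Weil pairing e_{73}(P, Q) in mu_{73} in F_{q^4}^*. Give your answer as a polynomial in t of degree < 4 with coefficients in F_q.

63754053057446 + 250692369667809*t + 51101686928901*t^2 + 231625792535987*t^3

e_{73}(aP+bQ,cP+dQ) = e_{73}(P,Q)^(ad-bc); with (a,b,c,d)=(9,63,57,35) this gives the det-73 law.
det M = 9*35 - 63*57 = -3276 = 9 (mod 73); 9^{-1} = 65 (mod 73).
(x,y)|->(119066060364043x,119066060364043y) sends E' to y^2=x^3+143932792560506*x.
Run Miller on y^2=x^3+143932792560506*x over F_{267484635549149}: ladder 1001001 (7 bits); e = f_P(D_Q)/f_Q(D_P).
f_P(D_Q)/f_Q(D_P) = 118578080103217 + 65909894317273*t + 47218070082107*t^2 + 184198992475847*t^3.
Raise to 65: e(P,Q) = 63754053057446 + 250692369667809*t + 51101686928901*t^2 + 231625792535987*t^3 in mu_{73}.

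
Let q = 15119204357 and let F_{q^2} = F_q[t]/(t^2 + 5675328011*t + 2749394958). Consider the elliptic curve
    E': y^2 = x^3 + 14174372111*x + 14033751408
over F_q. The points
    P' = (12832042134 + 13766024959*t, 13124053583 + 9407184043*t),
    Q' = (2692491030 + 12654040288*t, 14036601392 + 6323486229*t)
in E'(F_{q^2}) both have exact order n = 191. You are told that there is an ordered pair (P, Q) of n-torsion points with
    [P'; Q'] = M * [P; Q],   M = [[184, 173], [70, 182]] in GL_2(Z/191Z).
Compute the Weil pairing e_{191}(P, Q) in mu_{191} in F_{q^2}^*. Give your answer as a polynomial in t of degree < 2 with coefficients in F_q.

559673560 + 10583373498*t

Under M = [[184,173],[70,182]] in GL_2(Z/191), e_{191}(P',Q') = e_{191}(P,Q)^(184*182-173*70 mod 191).
det M = 184*182 - 173*70 = 21378 = 177 (mod 191); 177^{-1} = 150 (mod 191).
Double-and-add over 10111111: 8-1 doublings, 7-1 additions; each step l_{T,T}/v_{2T} or l_{T,P'}/v at Q'+S for random S.
e_{191}(P',Q') = 5858758443 + 9887476638*t.
e_{191}(P,Q) = (5858758443 + 9887476638*t)^{150} = 559673560 + 10583373498*t.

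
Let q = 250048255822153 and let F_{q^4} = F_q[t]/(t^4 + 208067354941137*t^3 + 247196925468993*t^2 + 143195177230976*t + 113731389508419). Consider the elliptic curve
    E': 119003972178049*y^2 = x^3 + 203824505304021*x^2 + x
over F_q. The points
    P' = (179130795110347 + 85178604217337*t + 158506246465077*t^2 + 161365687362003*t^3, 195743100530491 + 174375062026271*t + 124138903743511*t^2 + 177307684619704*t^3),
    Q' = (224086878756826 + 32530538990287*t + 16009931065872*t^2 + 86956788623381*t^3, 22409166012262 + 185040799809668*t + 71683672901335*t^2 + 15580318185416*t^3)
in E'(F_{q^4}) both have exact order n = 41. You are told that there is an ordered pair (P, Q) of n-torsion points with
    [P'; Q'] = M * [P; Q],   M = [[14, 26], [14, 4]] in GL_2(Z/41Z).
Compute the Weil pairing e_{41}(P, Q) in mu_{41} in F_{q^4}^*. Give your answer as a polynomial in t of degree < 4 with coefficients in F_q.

11773173762932 + 208075729378397*t + 115791539925067*t^2 + 12713385776197*t^3

Alternating bilinearity on E[41] (values in mu_{41} in F_{250048255822153^4}) gives e(P',Q') = e(P,Q)^det(M).
det(M) mod 41 = 20; its inverse in (Z/41)^* is 39 (check: 20*39 mod 41 = 1).
Set x_W=26876419248888*u+133431168315128, y_W=26876419248888*v; then E': y_W^2=x_W^3+43614646793081*x_W+170888623515736.
Double-and-add over 101001: 6-1 doublings, 3-1 additions; each step l_{T,T}/v_{2T} or l_{T,P'}/v at Q'+S for random S.
The quotient is 105850264497348 + 202315614666433*t + 156615379109817*t^2 + 242651120261981*t^3.
e_{41}(P,Q) = (105850264497348 + 202315614666433*t + 156615379109817*t^2 + 242651120261981*t^3)^{39} = 11773173762932 + 208075729378397*t + 115791539925067*t^2 + 12713385776197*t^3.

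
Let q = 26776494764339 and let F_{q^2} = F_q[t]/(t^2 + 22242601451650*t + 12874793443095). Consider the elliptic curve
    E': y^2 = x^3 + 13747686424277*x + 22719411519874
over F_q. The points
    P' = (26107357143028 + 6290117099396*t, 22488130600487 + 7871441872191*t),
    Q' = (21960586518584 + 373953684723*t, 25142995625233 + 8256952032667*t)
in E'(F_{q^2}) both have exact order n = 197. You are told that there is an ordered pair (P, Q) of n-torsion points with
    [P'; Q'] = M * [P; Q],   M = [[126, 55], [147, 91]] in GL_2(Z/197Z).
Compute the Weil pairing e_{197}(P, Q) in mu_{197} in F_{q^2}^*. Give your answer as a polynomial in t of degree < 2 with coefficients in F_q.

Alternating bilinearity on E[197] (values in mu_{197} in F_{26776494764339^2}) gives e(P',Q') = e(P,Q)^det(M).
Inverting 32 mod 197: 117. Thus e_{197}(P,Q) = e(P',Q')^{117}.
8-bit Miller (11000101) on E'/F_{26776494764339} with a'=13747686424277, b'=22719411519874: accumulate tangent/chord ratios at Q'+S and P'+S'.
e_{197}(P',Q') = 1970004970978 + 5172971743643*t.
Hence e(P,Q) = 21608510143319 + 2933655195442*t in F_{26776494764339^2}^*.

21608510143319 + 2933655195442*t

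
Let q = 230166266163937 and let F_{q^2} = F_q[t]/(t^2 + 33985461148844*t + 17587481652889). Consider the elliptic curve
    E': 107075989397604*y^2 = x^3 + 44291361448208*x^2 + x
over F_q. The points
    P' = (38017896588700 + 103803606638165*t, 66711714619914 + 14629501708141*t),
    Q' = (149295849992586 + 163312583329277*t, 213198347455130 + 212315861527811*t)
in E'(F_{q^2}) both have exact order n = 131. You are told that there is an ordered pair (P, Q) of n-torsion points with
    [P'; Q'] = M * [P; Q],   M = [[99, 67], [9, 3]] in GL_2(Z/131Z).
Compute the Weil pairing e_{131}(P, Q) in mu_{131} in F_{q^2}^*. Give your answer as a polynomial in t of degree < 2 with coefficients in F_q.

Since e_{131}(P,P)=e_{131}(Q,Q)=1 and e_{131}(Q,P)=e_{131}(P,Q)^{-1}, expanding e_{131}(99*P + 67*Q,9*P + 3*Q) leaves e(P,Q)^det(M).
det M = 99*3 - 67*9 = -306 = 87 (mod 131); 87^{-1} = 128 (mod 131).
Undo Montgomery via alpha=93008989790620, beta=17382793059942: (a',b')=(139445101436543,127240146909254) over F_{230166266163937}.
8-bit Miller (10000011) on E'/F_{230166266163937} with a'=139445101436543, b'=127240146909254: accumulate tangent/chord ratios at Q'+S and P'+S'.
The quotient is 136148252292111 + 113171616366093*t.
Finally e_{131}(P,Q) = 214775353975205 + 158032854667437*t.

214775353975205 + 158032854667437*t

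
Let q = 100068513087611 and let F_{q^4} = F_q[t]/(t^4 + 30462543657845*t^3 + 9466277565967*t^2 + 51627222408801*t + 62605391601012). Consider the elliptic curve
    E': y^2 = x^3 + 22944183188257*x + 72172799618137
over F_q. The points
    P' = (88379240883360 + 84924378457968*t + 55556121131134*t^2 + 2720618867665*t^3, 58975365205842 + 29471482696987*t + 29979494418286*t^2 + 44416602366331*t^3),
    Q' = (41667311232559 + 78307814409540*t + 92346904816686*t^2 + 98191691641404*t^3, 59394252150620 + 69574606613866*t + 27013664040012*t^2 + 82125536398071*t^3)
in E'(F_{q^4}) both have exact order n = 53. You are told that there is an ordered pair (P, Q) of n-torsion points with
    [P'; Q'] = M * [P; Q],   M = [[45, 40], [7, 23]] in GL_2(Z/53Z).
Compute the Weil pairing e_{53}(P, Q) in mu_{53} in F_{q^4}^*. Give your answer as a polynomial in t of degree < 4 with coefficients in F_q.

Under M = [[45,40],[7,23]] in GL_2(Z/53), e_{53}(P',Q') = e_{53}(P,Q)^(45*23-40*7 mod 53).
Hence e(P,Q) = e(P',Q')^{49} where 49 = 13^{-1} mod 53.
n = 53 = (110101)_2 (6 bits, wt 4); accumulate f_{53,P'}(Q'+S)/f_{53,P'}(S) along the 5-step ladder.
The quotient is 91815390174985 + 14599197981682*t + 29997071265998*t^2 + 97108184831526*t^3.
Raise to 49: e(P,Q) = 83013759770331 + 27323168261955*t + 7237440429295*t^2 + 49049195466676*t^3 in mu_{53}.

83013759770331 + 27323168261955*t + 7237440429295*t^2 + 49049195466676*t^3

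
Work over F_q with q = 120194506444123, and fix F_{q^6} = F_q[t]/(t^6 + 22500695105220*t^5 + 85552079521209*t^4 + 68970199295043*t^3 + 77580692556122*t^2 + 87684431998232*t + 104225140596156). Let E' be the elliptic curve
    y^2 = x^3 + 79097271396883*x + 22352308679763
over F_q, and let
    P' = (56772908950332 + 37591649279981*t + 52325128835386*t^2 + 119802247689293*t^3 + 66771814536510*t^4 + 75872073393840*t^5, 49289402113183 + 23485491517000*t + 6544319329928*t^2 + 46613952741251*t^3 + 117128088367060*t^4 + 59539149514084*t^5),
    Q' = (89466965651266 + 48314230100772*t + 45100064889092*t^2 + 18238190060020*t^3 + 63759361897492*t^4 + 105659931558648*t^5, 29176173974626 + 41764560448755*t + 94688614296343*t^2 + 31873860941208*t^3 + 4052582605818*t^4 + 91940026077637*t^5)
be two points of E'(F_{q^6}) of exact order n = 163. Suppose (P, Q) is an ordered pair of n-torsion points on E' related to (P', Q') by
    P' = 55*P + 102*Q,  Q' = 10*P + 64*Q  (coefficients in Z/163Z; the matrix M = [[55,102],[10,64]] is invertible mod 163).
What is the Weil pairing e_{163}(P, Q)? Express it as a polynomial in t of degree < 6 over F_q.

26808760805849 + 56174439457945*t + 51754493474901*t^2 + 10646014350233*t^3 + 12418765760211*t^4 + 74083314205091*t^5

e_{163} is bilinear + alternating on E[163], so e_{163}(55*P + 102*Q, 10*P + 64*Q) = e_{163}(P,Q)^(55*64-102*10).
Inverting 55 mod 163: 83. Thus e_{163}(P,Q) = e(P',Q')^{83}.
8-bit Miller (10100011) on E'/F_{120194506444123} with a'=79097271396883, b'=22352308679763: accumulate tangent/chord ratios at Q'+S and P'+S'.
e_{163}(P',Q') = 58306739314128 + 79601950132383*t + 21438171338947*t^2 + 63054338502658*t^3 + 48028349665244*t^4 + 27852970558692*t^5.
Thus e_{163}(P,Q) = 26808760805849 + 56174439457945*t + 51754493474901*t^2 + 10646014350233*t^3 + 12418765760211*t^4 + 74083314205091*t^5.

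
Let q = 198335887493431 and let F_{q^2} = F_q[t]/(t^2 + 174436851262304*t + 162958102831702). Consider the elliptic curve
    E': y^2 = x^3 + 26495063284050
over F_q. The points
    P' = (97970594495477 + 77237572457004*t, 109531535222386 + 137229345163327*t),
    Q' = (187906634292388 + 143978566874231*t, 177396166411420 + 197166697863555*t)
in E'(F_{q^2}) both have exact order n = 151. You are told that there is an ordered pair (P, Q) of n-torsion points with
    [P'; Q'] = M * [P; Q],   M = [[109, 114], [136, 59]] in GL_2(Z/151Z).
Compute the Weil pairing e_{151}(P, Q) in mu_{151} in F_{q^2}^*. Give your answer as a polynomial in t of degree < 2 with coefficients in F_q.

184516501228771 + 197954426862519*t

Under M = [[109,114],[136,59]] in GL_2(Z/151), e_{151}(P',Q') = e_{151}(P,Q)^(109*59-114*136 mod 151).
109*59 - 114*136 = -9073; reduced mod 151: det = 138, inverse 58.
Run Miller on y^2=x^3+26495063284050 over F_{198335887493431}: ladder 10010111 (8 bits); e = f_P(D_Q)/f_Q(D_P).
e_{151}(P',Q') = 105260340085508 + 41105342131022*t.
Finally e_{151}(P,Q) = 184516501228771 + 197954426862519*t.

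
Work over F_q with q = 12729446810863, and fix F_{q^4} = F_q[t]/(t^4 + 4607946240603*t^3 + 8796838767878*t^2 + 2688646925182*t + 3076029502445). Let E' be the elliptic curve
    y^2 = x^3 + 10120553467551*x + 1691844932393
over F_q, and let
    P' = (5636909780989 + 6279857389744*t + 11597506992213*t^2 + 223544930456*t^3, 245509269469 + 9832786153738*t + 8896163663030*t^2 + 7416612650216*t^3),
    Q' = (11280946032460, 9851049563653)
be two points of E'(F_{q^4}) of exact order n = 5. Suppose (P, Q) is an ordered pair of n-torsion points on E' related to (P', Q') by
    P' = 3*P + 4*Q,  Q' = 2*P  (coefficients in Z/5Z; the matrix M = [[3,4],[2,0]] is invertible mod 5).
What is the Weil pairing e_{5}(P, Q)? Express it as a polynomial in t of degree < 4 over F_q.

103096896233 + 1090087883751*t + 494327010447*t^2 + 2949923075964*t^3

Since e_{5}(P,P)=e_{5}(Q,Q)=1 and e_{5}(Q,P)=e_{5}(P,Q)^{-1}, expanding e_{5}(3*P + 4*Q,2*P) leaves e(P,Q)^det(M).
det M = 3*0 - 4*2 = -8 = 2 (mod 5); 2^{-1} = 3 (mod 5).
Miller loop for e_{5} over F_{12729446810863^4}: bits of 5 = 101; 2 double steps + 1 add steps, l/v at each.
The quotient is 9215367023300 + 9163773233254*t + 3741784549614*t^2 + 4674760383269*t^3.
(9215367023300 + 9163773233254*t + 3741784549614*t^2 + 4674760383269*t^3)^{3} mod (12729446810863,f) = 103096896233 + 1090087883751*t + 494327010447*t^2 + 2949923075964*t^3.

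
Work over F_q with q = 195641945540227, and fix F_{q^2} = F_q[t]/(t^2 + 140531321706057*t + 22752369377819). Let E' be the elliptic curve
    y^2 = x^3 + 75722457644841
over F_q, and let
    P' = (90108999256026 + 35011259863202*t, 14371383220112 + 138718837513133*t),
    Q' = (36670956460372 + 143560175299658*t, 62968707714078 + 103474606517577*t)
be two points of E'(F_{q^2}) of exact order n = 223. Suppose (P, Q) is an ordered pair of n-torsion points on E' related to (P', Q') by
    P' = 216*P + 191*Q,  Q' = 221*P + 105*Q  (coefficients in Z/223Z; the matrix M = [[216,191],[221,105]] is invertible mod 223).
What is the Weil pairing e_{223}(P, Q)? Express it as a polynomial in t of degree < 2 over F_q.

Since e_{223}(P,P)=e_{223}(Q,Q)=1 and e_{223}(Q,P)=e_{223}(P,Q)^{-1}, expanding e_{223}(216*P + 191*Q,221*P + 105*Q) leaves e(P,Q)^det(M).
Hence e(P,Q) = e(P',Q')^{12} where 12 = 93^{-1} mod 223.
Double-and-add over 11011111: 8-1 doublings, 7-1 additions; each step l_{T,T}/v_{2T} or l_{T,P'}/v at Q'+S for random S.
Miller gives e_{223}(P',Q') = 59493486574743 + 151163237526560*t in F_{195641945540227^2}.
Raise to 12: e(P,Q) = 113484913480199 + 94099649255676*t in mu_{223}.

113484913480199 + 94099649255676*t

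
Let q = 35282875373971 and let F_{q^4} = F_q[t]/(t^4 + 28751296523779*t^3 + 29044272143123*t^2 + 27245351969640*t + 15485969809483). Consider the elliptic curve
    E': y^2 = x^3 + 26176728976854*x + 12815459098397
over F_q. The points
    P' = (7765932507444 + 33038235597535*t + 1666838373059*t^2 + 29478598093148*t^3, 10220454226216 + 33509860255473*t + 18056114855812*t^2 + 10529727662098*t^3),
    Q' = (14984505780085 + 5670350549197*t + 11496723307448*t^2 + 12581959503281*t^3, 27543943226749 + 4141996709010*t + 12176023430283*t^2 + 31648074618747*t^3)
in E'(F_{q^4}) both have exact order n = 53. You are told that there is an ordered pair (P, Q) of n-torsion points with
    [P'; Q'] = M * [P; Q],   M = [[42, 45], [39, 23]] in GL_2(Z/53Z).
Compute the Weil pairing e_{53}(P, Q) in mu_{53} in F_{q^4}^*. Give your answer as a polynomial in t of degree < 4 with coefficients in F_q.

15629093070146 + 18761468210568*t + 25284110706509*t^2 + 12176200736018*t^3

The 53-Weil pairing on E[53] over F_{35282875373971} is alternating-bilinear: e_{53}(P',Q') = e_{53}(P,Q)^det(M).
So e_{53}(P,Q) = e_{53}(P',Q')^{9}, since 6*9 = 1 mod 53.
6-bit Miller (110101) on E'/F_{35282875373971} with a'=26176728976854, b'=12815459098397: accumulate tangent/chord ratios at Q'+S and P'+S'.
Result: e(P',Q') = 11809368635920 + 15632012471160*t + 4260804805134*t^2 + 16396188595285*t^3.
e_{53}(P,Q) = (11809368635920 + 15632012471160*t + 4260804805134*t^2 + 16396188595285*t^3)^{9} = 15629093070146 + 18761468210568*t + 25284110706509*t^2 + 12176200736018*t^3.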